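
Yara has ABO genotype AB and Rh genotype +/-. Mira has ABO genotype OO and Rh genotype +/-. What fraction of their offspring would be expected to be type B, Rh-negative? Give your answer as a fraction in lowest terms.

ABO cross AB × OO → offspring phenotypes: 1/2 A, 1/2 B.
Rh cross +/- × +/- → 3/4 Rh+, 1/4 Rh-.
Independent loci: P(type B, Rh-negative) = 1/2 × 1/4 = 1/8.

1/8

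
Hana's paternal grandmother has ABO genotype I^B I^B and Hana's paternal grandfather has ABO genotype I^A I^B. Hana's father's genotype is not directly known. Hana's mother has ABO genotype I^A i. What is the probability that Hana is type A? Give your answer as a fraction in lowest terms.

Hana's father's ABO genotype from I^B I^B × I^A I^B: 1/2 I^A I^B, 1/2 I^B I^B.
Crossing each possibility with the mother I^A i and summing P(type A): 1/2·1/2 + 1/2·0 = 1/4.

1/4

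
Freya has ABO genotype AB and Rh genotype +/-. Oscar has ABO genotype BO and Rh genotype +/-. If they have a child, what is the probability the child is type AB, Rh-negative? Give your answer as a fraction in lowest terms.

1/16

ABO cross AB × BO → offspring phenotypes: 1/4 A, 1/2 B, 1/4 AB.
Rh cross +/- × +/- → 3/4 Rh+, 1/4 Rh-.
Independent loci: P(type AB, Rh-negative) = 1/4 × 1/4 = 1/16.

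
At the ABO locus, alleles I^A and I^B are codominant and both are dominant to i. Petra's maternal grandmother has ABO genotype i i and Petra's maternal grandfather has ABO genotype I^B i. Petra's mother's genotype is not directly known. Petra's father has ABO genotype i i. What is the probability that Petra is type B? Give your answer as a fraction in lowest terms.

1/4

Petra's mother's ABO genotype from i i × I^B i: 1/2 I^B i, 1/2 i i.
Crossing each possibility with the father i i and summing P(type B): 1/2·1/2 + 1/2·0 = 1/4.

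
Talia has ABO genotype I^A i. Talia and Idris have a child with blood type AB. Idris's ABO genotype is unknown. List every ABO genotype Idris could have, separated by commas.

I^A I^B, I^B I^B, I^B i

For each candidate genotype of Idris, check whether crossing it with I^A i can produce every observed child phenotype.
  I^A I^A → possible child types {A} ✗
  I^A I^B → possible child types {A, B, AB} ✓
  I^A i → possible child types {O, A} ✗
  I^B I^B → possible child types {B, AB} ✓
  I^B i → possible child types {O, A, B, AB} ✓
  i i → possible child types {O, A} ✗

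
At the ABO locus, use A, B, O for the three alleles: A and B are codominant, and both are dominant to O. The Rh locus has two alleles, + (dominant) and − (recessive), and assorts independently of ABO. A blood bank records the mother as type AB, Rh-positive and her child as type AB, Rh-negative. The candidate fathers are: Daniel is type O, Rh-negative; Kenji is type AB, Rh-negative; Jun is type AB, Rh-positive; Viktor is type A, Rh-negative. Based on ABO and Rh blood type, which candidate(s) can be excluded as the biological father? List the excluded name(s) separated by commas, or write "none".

A candidate is excluded only if no genotype consistent with his phenotype could produce a type AB, Rh-negative child with a type AB, Rh-positive mother.
Daniel (type O, Rh-): no genotype consistent with that phenotype can produce a type-AB Rh- child with a type-AB mother.

Daniel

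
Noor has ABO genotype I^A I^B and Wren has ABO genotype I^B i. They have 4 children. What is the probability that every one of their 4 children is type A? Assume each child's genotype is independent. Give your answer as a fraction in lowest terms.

ABO cross I^A I^B × I^B i → 1/4 A, 1/2 B, 1/4 AB.
So P(type A) = 1/4 per child.
All 4 independent: (1/4)^4 = 1/256.

1/256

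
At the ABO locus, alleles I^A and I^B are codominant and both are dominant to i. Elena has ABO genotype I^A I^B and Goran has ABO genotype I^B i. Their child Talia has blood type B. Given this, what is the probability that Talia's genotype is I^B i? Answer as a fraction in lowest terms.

Cross I^A I^B × I^B i → 1/4 I^A I^B, 1/4 I^A i, 1/4 I^B I^B, 1/4 I^B i.
Type-B genotypes among offspring: I^B I^B (1/4), I^B i (1/4); total 1/2.
P(I^B i | type B) = (1/4) / (1/2) = 1/2.

1/2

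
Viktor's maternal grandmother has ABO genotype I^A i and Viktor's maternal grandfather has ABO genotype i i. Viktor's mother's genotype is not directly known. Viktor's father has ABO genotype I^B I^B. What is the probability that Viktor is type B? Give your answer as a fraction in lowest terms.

3/4

Viktor's mother's ABO genotype from I^A i × i i: 1/2 I^A i, 1/2 i i.
Crossing each possibility with the father I^B I^B and summing P(type B): 1/2·1/2 + 1/2·1 = 3/4.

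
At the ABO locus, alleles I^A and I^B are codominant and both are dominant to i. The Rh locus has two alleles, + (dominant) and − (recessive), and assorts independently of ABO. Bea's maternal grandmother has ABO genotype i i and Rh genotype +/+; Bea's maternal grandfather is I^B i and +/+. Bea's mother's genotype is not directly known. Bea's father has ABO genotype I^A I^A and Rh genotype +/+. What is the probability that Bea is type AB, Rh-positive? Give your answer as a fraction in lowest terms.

1/4

Bea's mother's ABO genotype from i i × I^B i: 1/2 I^B i, 1/2 i i.
Crossing each possibility with the father I^A I^A and summing P(type AB): 1/2·1/2 + 1/2·0 = 1/4.
Similarly for Rh via the mother's Rh distribution: P(Rh+) = 1.
Independent loci: 1/4 × 1 = 1/4.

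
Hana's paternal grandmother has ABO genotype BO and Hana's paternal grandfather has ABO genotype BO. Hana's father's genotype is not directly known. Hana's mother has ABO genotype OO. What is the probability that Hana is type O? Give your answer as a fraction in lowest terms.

Hana's father's ABO genotype from BO × BO: 1/4 BB, 1/2 BO, 1/4 OO.
Crossing each possibility with the mother OO and summing P(type O): 1/4·0 + 1/2·1/2 + 1/4·1 = 1/2.

1/2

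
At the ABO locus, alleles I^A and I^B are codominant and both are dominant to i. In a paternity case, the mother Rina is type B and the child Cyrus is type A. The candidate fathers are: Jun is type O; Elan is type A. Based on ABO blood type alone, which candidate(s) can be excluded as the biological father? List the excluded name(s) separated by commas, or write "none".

A candidate is excluded only if no genotype consistent with his phenotype could produce a type A child with a type B mother.
Jun (type O): no genotype consistent with that phenotype can produce a type-A child with a type-B mother.

Jun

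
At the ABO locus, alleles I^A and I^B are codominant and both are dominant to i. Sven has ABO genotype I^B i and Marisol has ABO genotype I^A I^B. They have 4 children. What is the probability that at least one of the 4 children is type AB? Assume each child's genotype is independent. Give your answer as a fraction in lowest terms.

ABO cross I^B i × I^A I^B → 1/4 A, 1/2 B, 1/4 AB.
So P(type AB) = 1/4 per child.
P(none) = (3/4)^4 = 81/256; P(at least one) = 1 − 81/256 = 175/256.

175/256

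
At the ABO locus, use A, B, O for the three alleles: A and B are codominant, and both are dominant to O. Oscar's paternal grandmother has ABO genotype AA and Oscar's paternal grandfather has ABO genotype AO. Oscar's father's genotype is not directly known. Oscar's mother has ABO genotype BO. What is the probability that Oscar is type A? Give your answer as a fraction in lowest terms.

3/8

Oscar's father's ABO genotype from AA × AO: 1/2 AA, 1/2 AO.
Crossing each possibility with the mother BO and summing P(type A): 1/2·1/2 + 1/2·1/4 = 3/8.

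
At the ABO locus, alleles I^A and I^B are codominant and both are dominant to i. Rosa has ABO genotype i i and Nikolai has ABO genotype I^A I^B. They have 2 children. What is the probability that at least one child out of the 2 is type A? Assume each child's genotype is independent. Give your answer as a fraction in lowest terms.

3/4

ABO cross i i × I^A I^B → 1/2 A, 1/2 B.
So P(type A) = 1/2 per child.
P(none) = (1/2)^2 = 1/4; P(at least one) = 1 − 1/4 = 3/4.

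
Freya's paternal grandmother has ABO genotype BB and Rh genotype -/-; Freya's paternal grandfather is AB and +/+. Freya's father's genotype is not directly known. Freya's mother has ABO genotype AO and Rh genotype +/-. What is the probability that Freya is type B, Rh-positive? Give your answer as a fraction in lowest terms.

Freya's father's ABO genotype from BB × AB: 1/2 AB, 1/2 BB.
Crossing each possibility with the mother AO and summing P(type B): 1/2·1/4 + 1/2·1/2 = 3/8.
Similarly for Rh via the father's Rh distribution: P(Rh+) = 3/4.
Independent loci: 3/8 × 3/4 = 9/32.

9/32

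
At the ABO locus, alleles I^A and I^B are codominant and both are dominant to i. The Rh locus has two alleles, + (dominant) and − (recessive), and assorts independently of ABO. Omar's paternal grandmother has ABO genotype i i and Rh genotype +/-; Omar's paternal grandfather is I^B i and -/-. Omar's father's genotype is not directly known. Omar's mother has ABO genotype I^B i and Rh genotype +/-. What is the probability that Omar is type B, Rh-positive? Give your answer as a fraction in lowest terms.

25/64

Omar's father's ABO genotype from i i × I^B i: 1/2 I^B i, 1/2 i i.
Crossing each possibility with the mother I^B i and summing P(type B): 1/2·3/4 + 1/2·1/2 = 5/8.
Similarly for Rh via the father's Rh distribution: P(Rh+) = 5/8.
Independent loci: 5/8 × 5/8 = 25/64.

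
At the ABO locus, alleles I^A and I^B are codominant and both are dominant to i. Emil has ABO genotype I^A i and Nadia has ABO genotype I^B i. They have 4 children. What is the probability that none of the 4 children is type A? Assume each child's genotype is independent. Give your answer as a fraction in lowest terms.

81/256

ABO cross I^A i × I^B i → 1/4 O, 1/4 A, 1/4 B, 1/4 AB.
So P(type A) = 1/4 per child.
P(not type A) = 3/4 for one child; (3/4)^4 = 81/256.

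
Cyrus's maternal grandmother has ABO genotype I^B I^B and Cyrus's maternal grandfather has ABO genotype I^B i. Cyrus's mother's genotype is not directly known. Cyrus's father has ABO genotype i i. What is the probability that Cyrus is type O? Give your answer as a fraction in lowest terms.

Cyrus's mother's ABO genotype from I^B I^B × I^B i: 1/2 I^B I^B, 1/2 I^B i.
Crossing each possibility with the father i i and summing P(type O): 1/2·0 + 1/2·1/2 = 1/4.

1/4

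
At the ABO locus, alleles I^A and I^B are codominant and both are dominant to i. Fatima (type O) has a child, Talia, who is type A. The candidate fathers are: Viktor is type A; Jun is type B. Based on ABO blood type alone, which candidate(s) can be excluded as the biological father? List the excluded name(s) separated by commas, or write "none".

Jun

A candidate is excluded only if no genotype consistent with his phenotype could produce a type A child with a type O mother.
Jun (type B): no genotype consistent with that phenotype can produce a type-A child with a type-O mother.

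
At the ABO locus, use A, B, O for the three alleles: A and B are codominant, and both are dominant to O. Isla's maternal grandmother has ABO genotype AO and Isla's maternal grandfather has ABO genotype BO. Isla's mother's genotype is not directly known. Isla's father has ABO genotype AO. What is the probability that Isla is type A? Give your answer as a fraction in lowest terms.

1/2

Isla's mother's ABO genotype from AO × BO: 1/4 AB, 1/4 AO, 1/4 BO, 1/4 OO.
Crossing each possibility with the father AO and summing P(type A): 1/4·1/2 + 1/4·3/4 + 1/4·1/4 + 1/4·1/2 = 1/2.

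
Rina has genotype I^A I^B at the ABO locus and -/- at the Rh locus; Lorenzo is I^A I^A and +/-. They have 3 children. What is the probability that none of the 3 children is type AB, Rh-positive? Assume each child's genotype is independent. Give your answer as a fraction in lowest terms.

27/64

ABO cross I^A I^B × I^A I^A → 1/2 A, 1/2 AB.
Rh cross -/- × +/- → 1/2 Rh+, 1/2 Rh-; so P(type AB, Rh-positive) = 1/2 × 1/2 = 1/4 per child.
P(not type AB, Rh-positive) = 3/4 for one child; (3/4)^3 = 27/64.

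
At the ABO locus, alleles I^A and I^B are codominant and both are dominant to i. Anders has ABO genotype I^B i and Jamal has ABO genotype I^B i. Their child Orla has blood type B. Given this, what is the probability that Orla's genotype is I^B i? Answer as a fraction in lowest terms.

Cross I^B i × I^B i → 1/4 I^B I^B, 1/2 I^B i, 1/4 i i.
Type-B genotypes among offspring: I^B I^B (1/4), I^B i (1/2); total 3/4.
P(I^B i | type B) = (1/2) / (3/4) = 2/3.

2/3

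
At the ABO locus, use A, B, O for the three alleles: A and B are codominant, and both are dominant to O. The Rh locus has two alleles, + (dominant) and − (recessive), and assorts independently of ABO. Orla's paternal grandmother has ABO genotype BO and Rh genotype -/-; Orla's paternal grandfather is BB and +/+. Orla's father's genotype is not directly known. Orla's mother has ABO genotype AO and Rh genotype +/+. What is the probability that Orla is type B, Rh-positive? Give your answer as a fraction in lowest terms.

Orla's father's ABO genotype from BO × BB: 1/2 BB, 1/2 BO.
Crossing each possibility with the mother AO and summing P(type B): 1/2·1/2 + 1/2·1/4 = 3/8.
Similarly for Rh via the father's Rh distribution: P(Rh+) = 1.
Independent loci: 3/8 × 1 = 3/8.

3/8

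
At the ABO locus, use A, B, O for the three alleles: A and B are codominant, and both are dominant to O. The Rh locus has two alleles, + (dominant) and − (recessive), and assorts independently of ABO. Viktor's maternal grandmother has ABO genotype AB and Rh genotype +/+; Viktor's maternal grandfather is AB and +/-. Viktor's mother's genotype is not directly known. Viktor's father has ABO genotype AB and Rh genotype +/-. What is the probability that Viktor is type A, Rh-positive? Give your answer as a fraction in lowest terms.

7/32

Viktor's mother's ABO genotype from AB × AB: 1/4 AA, 1/2 AB, 1/4 BB.
Crossing each possibility with the father AB and summing P(type A): 1/4·1/2 + 1/2·1/4 + 1/4·0 = 1/4.
Similarly for Rh via the mother's Rh distribution: P(Rh+) = 7/8.
Independent loci: 1/4 × 7/8 = 7/32.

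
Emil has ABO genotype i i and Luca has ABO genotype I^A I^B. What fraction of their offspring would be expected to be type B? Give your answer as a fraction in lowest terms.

ABO cross i i × I^A I^B → offspring phenotypes: 1/2 A, 1/2 B.
So P(type B) = 1/2.

1/2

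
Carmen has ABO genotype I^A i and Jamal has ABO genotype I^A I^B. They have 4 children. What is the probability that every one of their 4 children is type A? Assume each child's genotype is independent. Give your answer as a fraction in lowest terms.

1/16

ABO cross I^A i × I^A I^B → 1/2 A, 1/4 B, 1/4 AB.
So P(type A) = 1/2 per child.
All 4 independent: (1/2)^4 = 1/16.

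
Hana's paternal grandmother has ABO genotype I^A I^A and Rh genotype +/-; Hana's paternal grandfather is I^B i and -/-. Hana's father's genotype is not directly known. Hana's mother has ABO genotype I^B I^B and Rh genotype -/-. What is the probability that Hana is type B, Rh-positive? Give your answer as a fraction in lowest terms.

Hana's father's ABO genotype from I^A I^A × I^B i: 1/2 I^A I^B, 1/2 I^A i.
Crossing each possibility with the mother I^B I^B and summing P(type B): 1/2·1/2 + 1/2·1/2 = 1/2.
Similarly for Rh via the father's Rh distribution: P(Rh+) = 1/4.
Independent loci: 1/2 × 1/4 = 1/8.

1/8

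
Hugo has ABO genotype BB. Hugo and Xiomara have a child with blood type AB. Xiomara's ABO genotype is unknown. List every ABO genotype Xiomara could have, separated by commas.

For each candidate genotype of Xiomara, check whether crossing it with BB can produce every observed child phenotype.
  AA → possible child types {AB} ✓
  AB → possible child types {B, AB} ✓
  AO → possible child types {B, AB} ✓
  BB → possible child types {B} ✗
  BO → possible child types {B} ✗
  OO → possible child types {B} ✗

AA, AB, AO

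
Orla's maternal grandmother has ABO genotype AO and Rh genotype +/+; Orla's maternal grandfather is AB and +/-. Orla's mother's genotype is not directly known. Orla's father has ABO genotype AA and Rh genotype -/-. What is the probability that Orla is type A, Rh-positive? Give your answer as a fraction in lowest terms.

Orla's mother's ABO genotype from AO × AB: 1/4 AA, 1/4 AB, 1/4 AO, 1/4 BO.
Crossing each possibility with the father AA and summing P(type A): 1/4·1 + 1/4·1/2 + 1/4·1 + 1/4·1/2 = 3/4.
Similarly for Rh via the mother's Rh distribution: P(Rh+) = 3/4.
Independent loci: 3/4 × 3/4 = 9/16.

9/16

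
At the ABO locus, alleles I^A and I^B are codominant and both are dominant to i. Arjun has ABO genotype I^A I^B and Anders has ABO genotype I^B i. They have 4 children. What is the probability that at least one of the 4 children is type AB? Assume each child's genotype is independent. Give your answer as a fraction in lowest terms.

ABO cross I^A I^B × I^B i → 1/4 A, 1/2 B, 1/4 AB.
So P(type AB) = 1/4 per child.
P(none) = (3/4)^4 = 81/256; P(at least one) = 1 − 81/256 = 175/256.

175/256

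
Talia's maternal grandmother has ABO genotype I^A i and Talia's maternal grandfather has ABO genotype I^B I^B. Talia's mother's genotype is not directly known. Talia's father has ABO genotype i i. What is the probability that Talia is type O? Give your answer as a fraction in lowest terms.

1/4

Talia's mother's ABO genotype from I^A i × I^B I^B: 1/2 I^A I^B, 1/2 I^B i.
Crossing each possibility with the father i i and summing P(type O): 1/2·0 + 1/2·1/2 = 1/4.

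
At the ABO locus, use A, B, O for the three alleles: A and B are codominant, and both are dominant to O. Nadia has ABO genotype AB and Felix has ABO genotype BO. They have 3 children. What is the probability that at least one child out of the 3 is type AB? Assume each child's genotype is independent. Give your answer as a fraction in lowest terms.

37/64

ABO cross AB × BO → 1/4 A, 1/2 B, 1/4 AB.
So P(type AB) = 1/4 per child.
P(none) = (3/4)^3 = 27/64; P(at least one) = 1 − 27/64 = 37/64.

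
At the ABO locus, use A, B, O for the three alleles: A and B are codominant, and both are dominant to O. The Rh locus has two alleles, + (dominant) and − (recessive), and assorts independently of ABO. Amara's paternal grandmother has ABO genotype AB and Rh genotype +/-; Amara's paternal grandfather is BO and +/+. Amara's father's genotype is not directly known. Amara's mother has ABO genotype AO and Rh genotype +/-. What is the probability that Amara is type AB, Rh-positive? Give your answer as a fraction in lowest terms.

7/32

Amara's father's ABO genotype from AB × BO: 1/4 AB, 1/4 AO, 1/4 BB, 1/4 BO.
Crossing each possibility with the mother AO and summing P(type AB): 1/4·1/4 + 1/4·0 + 1/4·1/2 + 1/4·1/4 = 1/4.
Similarly for Rh via the father's Rh distribution: P(Rh+) = 7/8.
Independent loci: 1/4 × 7/8 = 7/32.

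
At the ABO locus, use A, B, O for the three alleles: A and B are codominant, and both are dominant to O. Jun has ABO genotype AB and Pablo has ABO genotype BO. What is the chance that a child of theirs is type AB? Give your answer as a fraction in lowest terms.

1/4

ABO cross AB × BO → offspring phenotypes: 1/4 A, 1/2 B, 1/4 AB.
So P(type AB) = 1/4.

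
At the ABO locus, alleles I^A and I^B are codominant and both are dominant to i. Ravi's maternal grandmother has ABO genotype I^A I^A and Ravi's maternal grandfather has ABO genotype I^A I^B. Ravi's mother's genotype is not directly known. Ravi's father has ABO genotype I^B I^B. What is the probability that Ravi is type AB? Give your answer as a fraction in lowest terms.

Ravi's mother's ABO genotype from I^A I^A × I^A I^B: 1/2 I^A I^A, 1/2 I^A I^B.
Crossing each possibility with the father I^B I^B and summing P(type AB): 1/2·1 + 1/2·1/2 = 3/4.

3/4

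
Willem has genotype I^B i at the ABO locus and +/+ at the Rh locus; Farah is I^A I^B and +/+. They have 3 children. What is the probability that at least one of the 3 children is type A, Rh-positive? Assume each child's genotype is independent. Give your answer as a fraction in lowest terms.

ABO cross I^B i × I^A I^B → 1/4 A, 1/2 B, 1/4 AB.
Rh cross +/+ × +/+ → 1 Rh+; so P(type A, Rh-positive) = 1/4 × 1 = 1/4 per child.
P(none) = (3/4)^3 = 27/64; P(at least one) = 1 − 27/64 = 37/64.

37/64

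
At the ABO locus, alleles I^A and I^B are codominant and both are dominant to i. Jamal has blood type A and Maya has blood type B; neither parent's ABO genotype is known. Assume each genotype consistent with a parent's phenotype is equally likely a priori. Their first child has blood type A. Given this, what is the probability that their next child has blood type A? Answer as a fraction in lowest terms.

5/12

Possible genotypes: Jamal ∈ {I^A I^A, I^A i}; Maya ∈ {I^B I^B, I^B i}.
Weight each parental genotype pair by prior × P(type-A child):
  I^A I^A × I^B i: posterior weight 2/3; P(next child type A) = 1/2.
  I^A i × I^B i: posterior weight 1/3; P(next child type A) = 1/4.
Weighted sum = 5/12.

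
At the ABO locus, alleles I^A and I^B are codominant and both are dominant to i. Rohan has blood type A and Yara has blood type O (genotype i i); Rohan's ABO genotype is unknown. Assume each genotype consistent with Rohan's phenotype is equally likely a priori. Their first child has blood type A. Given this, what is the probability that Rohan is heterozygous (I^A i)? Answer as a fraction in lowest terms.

Possible genotypes: Rohan ∈ {I^A I^A, I^A i}; Yara ∈ {i i}.
Weight each parental genotype pair by prior × P(type-A child):
  I^A I^A × i i: posterior weight 2/3.
  I^A i × i i: posterior weight 1/3.
Sum the posterior weight over pairs where Rohan is I^A i: 1/3.

1/3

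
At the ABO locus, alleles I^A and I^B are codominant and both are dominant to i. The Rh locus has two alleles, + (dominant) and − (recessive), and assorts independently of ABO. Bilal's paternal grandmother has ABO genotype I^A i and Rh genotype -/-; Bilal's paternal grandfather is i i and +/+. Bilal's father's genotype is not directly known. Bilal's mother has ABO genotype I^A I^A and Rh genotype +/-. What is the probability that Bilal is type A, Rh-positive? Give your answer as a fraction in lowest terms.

3/4

Bilal's father's ABO genotype from I^A i × i i: 1/2 I^A i, 1/2 i i.
Crossing each possibility with the mother I^A I^A and summing P(type A): 1/2·1 + 1/2·1 = 1.
Similarly for Rh via the father's Rh distribution: P(Rh+) = 3/4.
Independent loci: 1 × 3/4 = 3/4.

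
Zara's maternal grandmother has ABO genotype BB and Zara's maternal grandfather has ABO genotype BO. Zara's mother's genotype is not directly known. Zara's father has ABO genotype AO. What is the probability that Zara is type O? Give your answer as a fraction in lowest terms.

1/8

Zara's mother's ABO genotype from BB × BO: 1/2 BB, 1/2 BO.
Crossing each possibility with the father AO and summing P(type O): 1/2·0 + 1/2·1/4 = 1/8.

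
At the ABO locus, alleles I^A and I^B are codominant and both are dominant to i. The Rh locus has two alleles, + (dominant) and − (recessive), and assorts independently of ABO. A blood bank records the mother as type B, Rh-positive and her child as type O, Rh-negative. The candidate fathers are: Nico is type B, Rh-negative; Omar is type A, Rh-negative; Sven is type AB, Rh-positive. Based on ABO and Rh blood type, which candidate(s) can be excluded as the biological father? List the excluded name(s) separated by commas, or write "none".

Sven

A candidate is excluded only if no genotype consistent with his phenotype could produce a type O, Rh-negative child with a type B, Rh-positive mother.
Sven (type AB, Rh+): no genotype consistent with that phenotype can produce a type-O Rh- child with a type-B mother.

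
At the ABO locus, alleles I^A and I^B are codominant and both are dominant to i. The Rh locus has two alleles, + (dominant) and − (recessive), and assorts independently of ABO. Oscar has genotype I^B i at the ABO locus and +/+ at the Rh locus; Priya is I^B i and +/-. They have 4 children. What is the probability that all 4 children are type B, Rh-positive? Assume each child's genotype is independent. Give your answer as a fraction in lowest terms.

ABO cross I^B i × I^B i → 1/4 O, 3/4 B.
Rh cross +/+ × +/- → 1 Rh+; so P(type B, Rh-positive) = 3/4 × 1 = 3/4 per child.
All 4 independent: (3/4)^4 = 81/256.

81/256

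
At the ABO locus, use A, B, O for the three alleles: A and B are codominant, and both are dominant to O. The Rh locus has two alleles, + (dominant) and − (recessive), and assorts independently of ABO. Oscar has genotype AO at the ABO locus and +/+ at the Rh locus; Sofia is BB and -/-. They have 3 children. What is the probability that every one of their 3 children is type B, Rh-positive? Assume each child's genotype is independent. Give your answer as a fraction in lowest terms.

1/8

ABO cross AO × BB → 1/2 B, 1/2 AB.
Rh cross +/+ × -/- → 1 Rh+; so P(type B, Rh-positive) = 1/2 × 1 = 1/2 per child.
All 3 independent: (1/2)^3 = 1/8.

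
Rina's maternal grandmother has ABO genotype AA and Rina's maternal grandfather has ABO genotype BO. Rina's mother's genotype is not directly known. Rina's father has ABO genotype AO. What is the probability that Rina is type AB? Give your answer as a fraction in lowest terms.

Rina's mother's ABO genotype from AA × BO: 1/2 AB, 1/2 AO.
Crossing each possibility with the father AO and summing P(type AB): 1/2·1/4 + 1/2·0 = 1/8.

1/8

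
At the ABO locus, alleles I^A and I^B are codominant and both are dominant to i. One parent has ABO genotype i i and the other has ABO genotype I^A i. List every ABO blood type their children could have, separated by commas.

O, A

Gametes from i i × I^A i give offspring ABO genotypes I^A i, i i, i.e. phenotypes O, A.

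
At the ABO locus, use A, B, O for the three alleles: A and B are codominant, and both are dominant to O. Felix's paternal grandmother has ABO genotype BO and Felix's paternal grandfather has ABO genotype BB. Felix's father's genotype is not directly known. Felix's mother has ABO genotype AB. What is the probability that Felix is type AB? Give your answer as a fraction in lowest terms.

3/8

Felix's father's ABO genotype from BO × BB: 1/2 BB, 1/2 BO.
Crossing each possibility with the mother AB and summing P(type AB): 1/2·1/2 + 1/2·1/4 = 3/8.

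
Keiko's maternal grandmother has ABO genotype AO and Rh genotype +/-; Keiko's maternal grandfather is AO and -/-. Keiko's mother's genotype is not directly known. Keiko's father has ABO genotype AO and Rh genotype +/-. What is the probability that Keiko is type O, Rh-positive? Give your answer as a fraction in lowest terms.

Keiko's mother's ABO genotype from AO × AO: 1/4 AA, 1/2 AO, 1/4 OO.
Crossing each possibility with the father AO and summing P(type O): 1/4·0 + 1/2·1/4 + 1/4·1/2 = 1/4.
Similarly for Rh via the mother's Rh distribution: P(Rh+) = 5/8.
Independent loci: 1/4 × 5/8 = 5/32.

5/32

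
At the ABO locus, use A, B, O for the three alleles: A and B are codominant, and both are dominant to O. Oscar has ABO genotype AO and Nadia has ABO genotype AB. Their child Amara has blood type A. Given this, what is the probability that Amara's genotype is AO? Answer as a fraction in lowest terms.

1/2

Cross AO × AB → 1/4 AA, 1/4 AB, 1/4 AO, 1/4 BO.
Type-A genotypes among offspring: AA (1/4), AO (1/4); total 1/2.
P(AO | type A) = (1/4) / (1/2) = 1/2.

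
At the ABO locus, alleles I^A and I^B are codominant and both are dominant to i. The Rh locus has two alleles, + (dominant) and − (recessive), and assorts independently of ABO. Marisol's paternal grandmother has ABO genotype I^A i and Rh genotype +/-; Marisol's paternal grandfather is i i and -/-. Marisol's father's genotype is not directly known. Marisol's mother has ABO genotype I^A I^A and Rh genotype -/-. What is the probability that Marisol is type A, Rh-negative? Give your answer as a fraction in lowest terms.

Marisol's father's ABO genotype from I^A i × i i: 1/2 I^A i, 1/2 i i.
Crossing each possibility with the mother I^A I^A and summing P(type A): 1/2·1 + 1/2·1 = 1.
Similarly for Rh via the father's Rh distribution: P(Rh-) = 3/4.
Independent loci: 1 × 3/4 = 3/4.

3/4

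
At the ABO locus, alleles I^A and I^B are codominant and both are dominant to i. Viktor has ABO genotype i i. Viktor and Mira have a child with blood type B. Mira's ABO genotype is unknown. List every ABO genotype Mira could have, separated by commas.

I^A I^B, I^B I^B, I^B i

For each candidate genotype of Mira, check whether crossing it with i i can produce every observed child phenotype.
  I^A I^A → possible child types {A} ✗
  I^A I^B → possible child types {A, B} ✓
  I^A i → possible child types {O, A} ✗
  I^B I^B → possible child types {B} ✓
  I^B i → possible child types {O, B} ✓
  i i → possible child types {O} ✗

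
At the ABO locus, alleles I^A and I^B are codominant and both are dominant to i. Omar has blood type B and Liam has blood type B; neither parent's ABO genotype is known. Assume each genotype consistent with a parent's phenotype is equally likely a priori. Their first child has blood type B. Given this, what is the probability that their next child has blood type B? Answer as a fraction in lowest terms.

19/20

Possible genotypes: Omar ∈ {I^B I^B, I^B i}; Liam ∈ {I^B I^B, I^B i}.
Weight each parental genotype pair by prior × P(type-B child):
  I^B I^B × I^B I^B: posterior weight 4/15; P(next child type B) = 1.
  I^B I^B × I^B i: posterior weight 4/15; P(next child type B) = 1.
  I^B i × I^B I^B: posterior weight 4/15; P(next child type B) = 1.
  I^B i × I^B i: posterior weight 1/5; P(next child type B) = 3/4.
Weighted sum = 19/20.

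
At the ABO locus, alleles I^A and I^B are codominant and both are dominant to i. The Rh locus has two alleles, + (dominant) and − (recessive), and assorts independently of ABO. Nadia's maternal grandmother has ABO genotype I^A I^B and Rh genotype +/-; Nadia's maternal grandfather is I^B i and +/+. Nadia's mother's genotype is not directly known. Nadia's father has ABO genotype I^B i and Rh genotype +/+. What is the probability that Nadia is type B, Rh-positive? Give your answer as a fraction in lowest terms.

5/8

Nadia's mother's ABO genotype from I^A I^B × I^B i: 1/4 I^A I^B, 1/4 I^A i, 1/4 I^B I^B, 1/4 I^B i.
Crossing each possibility with the father I^B i and summing P(type B): 1/4·1/2 + 1/4·1/4 + 1/4·1 + 1/4·3/4 = 5/8.
Similarly for Rh via the mother's Rh distribution: P(Rh+) = 1.
Independent loci: 5/8 × 1 = 5/8.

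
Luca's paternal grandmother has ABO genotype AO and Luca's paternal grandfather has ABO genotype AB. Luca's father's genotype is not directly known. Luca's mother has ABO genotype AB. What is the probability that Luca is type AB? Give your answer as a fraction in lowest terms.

3/8

Luca's father's ABO genotype from AO × AB: 1/4 AA, 1/4 AB, 1/4 AO, 1/4 BO.
Crossing each possibility with the mother AB and summing P(type AB): 1/4·1/2 + 1/4·1/2 + 1/4·1/4 + 1/4·1/4 = 3/8.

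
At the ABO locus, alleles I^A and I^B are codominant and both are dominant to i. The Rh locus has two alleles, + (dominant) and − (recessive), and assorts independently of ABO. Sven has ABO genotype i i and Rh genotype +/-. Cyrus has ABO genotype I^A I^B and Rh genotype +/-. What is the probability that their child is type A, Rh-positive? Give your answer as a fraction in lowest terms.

ABO cross i i × I^A I^B → offspring phenotypes: 1/2 A, 1/2 B.
Rh cross +/- × +/- → 3/4 Rh+, 1/4 Rh-.
Independent loci: P(type A, Rh-positive) = 1/2 × 3/4 = 3/8.

3/8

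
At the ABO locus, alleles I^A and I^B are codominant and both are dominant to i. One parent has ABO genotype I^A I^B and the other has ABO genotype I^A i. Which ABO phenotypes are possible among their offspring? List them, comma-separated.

Gametes from I^A I^B × I^A i give offspring ABO genotypes I^A I^A, I^A I^B, I^A i, I^B i, i.e. phenotypes A, B, AB.

A, B, AB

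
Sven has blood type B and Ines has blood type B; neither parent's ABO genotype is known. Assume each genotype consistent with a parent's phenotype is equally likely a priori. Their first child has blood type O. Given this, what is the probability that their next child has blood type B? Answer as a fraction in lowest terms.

3/4

Possible genotypes: Sven ∈ {BB, BO}; Ines ∈ {BB, BO}.
Weight each parental genotype pair by prior × P(type-O child):
  BO × BO: posterior weight 1; P(next child type B) = 3/4.
Weighted sum = 3/4.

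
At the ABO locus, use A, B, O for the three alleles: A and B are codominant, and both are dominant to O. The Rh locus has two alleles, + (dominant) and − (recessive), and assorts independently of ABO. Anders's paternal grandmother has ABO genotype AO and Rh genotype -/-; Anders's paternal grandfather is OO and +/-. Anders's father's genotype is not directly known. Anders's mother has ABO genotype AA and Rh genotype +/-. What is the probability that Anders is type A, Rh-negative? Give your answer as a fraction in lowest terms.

Anders's father's ABO genotype from AO × OO: 1/2 AO, 1/2 OO.
Crossing each possibility with the mother AA and summing P(type A): 1/2·1 + 1/2·1 = 1.
Similarly for Rh via the father's Rh distribution: P(Rh-) = 3/8.
Independent loci: 1 × 3/8 = 3/8.

3/8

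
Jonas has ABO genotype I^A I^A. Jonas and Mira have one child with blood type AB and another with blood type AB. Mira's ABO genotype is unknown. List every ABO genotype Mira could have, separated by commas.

I^A I^B, I^B I^B, I^B i

For each candidate genotype of Mira, check whether crossing it with I^A I^A can produce every observed child phenotype.
  I^A I^A → possible child types {A} ✗
  I^A I^B → possible child types {A, AB} ✓
  I^A i → possible child types {A} ✗
  I^B I^B → possible child types {AB} ✓
  I^B i → possible child types {A, AB} ✓
  i i → possible child types {A} ✗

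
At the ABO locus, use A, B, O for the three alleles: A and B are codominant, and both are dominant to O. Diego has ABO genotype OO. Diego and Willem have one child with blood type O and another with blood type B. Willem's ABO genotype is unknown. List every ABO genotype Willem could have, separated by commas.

BO

For each candidate genotype of Willem, check whether crossing it with OO can produce every observed child phenotype.
  AA → possible child types {A} ✗
  AB → possible child types {A, B} ✗
  AO → possible child types {O, A} ✗
  BB → possible child types {B} ✗
  BO → possible child types {O, B} ✓
  OO → possible child types {O} ✗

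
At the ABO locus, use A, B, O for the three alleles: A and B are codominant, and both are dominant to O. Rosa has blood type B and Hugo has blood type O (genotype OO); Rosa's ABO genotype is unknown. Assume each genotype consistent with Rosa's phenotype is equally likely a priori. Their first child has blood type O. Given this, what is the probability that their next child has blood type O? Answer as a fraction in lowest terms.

Possible genotypes: Rosa ∈ {BB, BO}; Hugo ∈ {OO}.
Weight each parental genotype pair by prior × P(type-O child):
  BO × OO: posterior weight 1; P(next child type O) = 1/2.
Weighted sum = 1/2.

1/2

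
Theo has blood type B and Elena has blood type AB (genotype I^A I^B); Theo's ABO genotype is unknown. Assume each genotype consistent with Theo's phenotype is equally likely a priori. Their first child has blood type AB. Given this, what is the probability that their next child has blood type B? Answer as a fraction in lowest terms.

1/2

Possible genotypes: Theo ∈ {I^B I^B, I^B i}; Elena ∈ {I^A I^B}.
Weight each parental genotype pair by prior × P(type-AB child):
  I^B I^B × I^A I^B: posterior weight 2/3; P(next child type B) = 1/2.
  I^B i × I^A I^B: posterior weight 1/3; P(next child type B) = 1/2.
Weighted sum = 1/2.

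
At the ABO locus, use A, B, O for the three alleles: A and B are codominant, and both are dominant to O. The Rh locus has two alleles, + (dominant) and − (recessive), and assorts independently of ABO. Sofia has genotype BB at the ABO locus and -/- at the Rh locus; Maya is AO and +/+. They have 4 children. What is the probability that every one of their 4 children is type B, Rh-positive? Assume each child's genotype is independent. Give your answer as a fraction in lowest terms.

1/16

ABO cross BB × AO → 1/2 B, 1/2 AB.
Rh cross -/- × +/+ → 1 Rh+; so P(type B, Rh-positive) = 1/2 × 1 = 1/2 per child.
All 4 independent: (1/2)^4 = 1/16.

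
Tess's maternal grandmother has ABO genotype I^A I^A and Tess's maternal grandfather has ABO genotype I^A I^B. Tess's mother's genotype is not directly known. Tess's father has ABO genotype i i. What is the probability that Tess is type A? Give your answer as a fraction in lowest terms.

3/4

Tess's mother's ABO genotype from I^A I^A × I^A I^B: 1/2 I^A I^A, 1/2 I^A I^B.
Crossing each possibility with the father i i and summing P(type A): 1/2·1 + 1/2·1/2 = 3/4.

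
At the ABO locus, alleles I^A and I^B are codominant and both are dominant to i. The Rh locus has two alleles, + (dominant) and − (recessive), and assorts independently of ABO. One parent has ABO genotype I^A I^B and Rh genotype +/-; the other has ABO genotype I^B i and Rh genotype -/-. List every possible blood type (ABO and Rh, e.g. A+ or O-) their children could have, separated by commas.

A+, A-, B+, B-, AB+, AB-

Gametes from I^A I^B × I^B i give offspring ABO genotypes I^A I^B, I^A i, I^B I^B, I^B i, i.e. phenotypes A, B, AB.
Rh cross +/- × -/- → phenotypes Rh+, Rh-.
Combining independently: A+, A-, B+, B-, AB+, AB-.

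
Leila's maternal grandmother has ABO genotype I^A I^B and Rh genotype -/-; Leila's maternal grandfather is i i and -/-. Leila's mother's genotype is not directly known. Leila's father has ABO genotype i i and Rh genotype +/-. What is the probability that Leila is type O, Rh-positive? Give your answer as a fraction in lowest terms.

Leila's mother's ABO genotype from I^A I^B × i i: 1/2 I^A i, 1/2 I^B i.
Crossing each possibility with the father i i and summing P(type O): 1/2·1/2 + 1/2·1/2 = 1/2.
Similarly for Rh via the mother's Rh distribution: P(Rh+) = 1/2.
Independent loci: 1/2 × 1/2 = 1/4.

1/4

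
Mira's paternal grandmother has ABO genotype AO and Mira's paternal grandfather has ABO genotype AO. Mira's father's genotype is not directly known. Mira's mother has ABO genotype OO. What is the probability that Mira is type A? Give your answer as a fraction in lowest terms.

1/2

Mira's father's ABO genotype from AO × AO: 1/4 AA, 1/2 AO, 1/4 OO.
Crossing each possibility with the mother OO and summing P(type A): 1/4·1 + 1/2·1/2 + 1/4·0 = 1/2.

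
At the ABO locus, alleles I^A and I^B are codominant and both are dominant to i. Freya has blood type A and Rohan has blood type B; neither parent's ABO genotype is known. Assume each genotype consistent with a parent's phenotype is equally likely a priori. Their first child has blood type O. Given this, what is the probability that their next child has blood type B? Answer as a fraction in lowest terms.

Possible genotypes: Freya ∈ {I^A I^A, I^A i}; Rohan ∈ {I^B I^B, I^B i}.
Weight each parental genotype pair by prior × P(type-O child):
  I^A i × I^B i: posterior weight 1; P(next child type B) = 1/4.
Weighted sum = 1/4.

1/4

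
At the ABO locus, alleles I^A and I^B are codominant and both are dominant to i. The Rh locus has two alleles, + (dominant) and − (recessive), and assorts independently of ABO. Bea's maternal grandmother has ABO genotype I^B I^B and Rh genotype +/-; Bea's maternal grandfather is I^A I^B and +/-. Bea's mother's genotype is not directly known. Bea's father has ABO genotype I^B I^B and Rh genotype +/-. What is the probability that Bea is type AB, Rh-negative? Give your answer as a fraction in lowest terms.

Bea's mother's ABO genotype from I^B I^B × I^A I^B: 1/2 I^A I^B, 1/2 I^B I^B.
Crossing each possibility with the father I^B I^B and summing P(type AB): 1/2·1/2 + 1/2·0 = 1/4.
Similarly for Rh via the mother's Rh distribution: P(Rh-) = 1/4.
Independent loci: 1/4 × 1/4 = 1/16.

1/16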